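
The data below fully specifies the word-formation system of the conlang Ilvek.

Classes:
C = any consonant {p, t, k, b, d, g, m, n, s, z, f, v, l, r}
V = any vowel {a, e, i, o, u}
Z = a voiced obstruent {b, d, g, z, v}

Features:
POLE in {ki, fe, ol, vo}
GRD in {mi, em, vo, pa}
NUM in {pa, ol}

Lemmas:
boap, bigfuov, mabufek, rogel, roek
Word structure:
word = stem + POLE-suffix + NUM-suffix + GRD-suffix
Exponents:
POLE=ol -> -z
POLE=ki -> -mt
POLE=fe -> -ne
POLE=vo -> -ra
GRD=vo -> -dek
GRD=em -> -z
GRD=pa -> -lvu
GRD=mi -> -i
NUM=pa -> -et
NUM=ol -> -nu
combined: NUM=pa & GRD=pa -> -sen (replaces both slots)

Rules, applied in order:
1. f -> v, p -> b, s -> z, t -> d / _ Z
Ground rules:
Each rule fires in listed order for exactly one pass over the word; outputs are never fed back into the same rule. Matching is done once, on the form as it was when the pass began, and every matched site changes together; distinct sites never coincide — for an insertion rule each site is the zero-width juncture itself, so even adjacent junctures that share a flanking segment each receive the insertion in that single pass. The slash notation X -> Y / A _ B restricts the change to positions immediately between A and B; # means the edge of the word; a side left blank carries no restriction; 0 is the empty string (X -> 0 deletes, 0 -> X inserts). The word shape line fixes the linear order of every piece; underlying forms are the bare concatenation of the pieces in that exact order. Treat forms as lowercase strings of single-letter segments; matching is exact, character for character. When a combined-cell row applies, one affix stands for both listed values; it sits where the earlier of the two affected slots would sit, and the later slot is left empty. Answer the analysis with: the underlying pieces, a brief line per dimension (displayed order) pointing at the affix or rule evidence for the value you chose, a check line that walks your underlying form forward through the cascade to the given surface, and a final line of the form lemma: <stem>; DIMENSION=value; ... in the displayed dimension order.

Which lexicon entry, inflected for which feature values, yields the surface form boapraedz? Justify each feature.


underlying: boap-ra-et-z
POLE=vo - signalled by the affix -ra
GRD=em - signalled by the affix -z
NUM=pa - signalled by the affix -et
check: boapraetz -> boapraedz
lemma: boap; POLE=vo; GRD=em; NUM=pa


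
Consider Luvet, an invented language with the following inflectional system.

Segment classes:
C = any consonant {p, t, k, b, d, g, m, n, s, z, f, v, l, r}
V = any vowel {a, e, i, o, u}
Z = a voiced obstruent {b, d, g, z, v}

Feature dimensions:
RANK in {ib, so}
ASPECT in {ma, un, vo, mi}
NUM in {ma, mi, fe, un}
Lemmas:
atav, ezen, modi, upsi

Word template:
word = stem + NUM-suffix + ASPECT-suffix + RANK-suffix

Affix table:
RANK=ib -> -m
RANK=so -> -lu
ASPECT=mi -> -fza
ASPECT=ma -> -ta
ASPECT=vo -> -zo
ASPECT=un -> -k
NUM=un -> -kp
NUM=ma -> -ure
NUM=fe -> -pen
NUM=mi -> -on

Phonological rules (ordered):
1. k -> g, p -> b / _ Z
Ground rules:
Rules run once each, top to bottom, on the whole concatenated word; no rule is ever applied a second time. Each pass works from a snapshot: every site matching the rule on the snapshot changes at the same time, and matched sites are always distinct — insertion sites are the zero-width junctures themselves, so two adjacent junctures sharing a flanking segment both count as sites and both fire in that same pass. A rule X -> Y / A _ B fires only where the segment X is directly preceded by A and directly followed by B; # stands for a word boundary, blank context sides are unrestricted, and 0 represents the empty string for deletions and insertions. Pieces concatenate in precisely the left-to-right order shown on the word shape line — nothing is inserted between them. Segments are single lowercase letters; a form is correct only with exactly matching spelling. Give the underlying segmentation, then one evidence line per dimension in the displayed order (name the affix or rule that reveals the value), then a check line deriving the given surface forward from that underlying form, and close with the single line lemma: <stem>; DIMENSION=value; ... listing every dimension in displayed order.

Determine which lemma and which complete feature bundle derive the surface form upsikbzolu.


underlying: upsi-kp-zo-lu
RANK=so - signalled by the affix -lu
ASPECT=vo - signalled by the affix -zo
NUM=un - signalled by the affix -kp
check: upsikpzolu -> upsikbzolu
lemma: upsi; RANK=so; ASPECT=vo; NUM=un


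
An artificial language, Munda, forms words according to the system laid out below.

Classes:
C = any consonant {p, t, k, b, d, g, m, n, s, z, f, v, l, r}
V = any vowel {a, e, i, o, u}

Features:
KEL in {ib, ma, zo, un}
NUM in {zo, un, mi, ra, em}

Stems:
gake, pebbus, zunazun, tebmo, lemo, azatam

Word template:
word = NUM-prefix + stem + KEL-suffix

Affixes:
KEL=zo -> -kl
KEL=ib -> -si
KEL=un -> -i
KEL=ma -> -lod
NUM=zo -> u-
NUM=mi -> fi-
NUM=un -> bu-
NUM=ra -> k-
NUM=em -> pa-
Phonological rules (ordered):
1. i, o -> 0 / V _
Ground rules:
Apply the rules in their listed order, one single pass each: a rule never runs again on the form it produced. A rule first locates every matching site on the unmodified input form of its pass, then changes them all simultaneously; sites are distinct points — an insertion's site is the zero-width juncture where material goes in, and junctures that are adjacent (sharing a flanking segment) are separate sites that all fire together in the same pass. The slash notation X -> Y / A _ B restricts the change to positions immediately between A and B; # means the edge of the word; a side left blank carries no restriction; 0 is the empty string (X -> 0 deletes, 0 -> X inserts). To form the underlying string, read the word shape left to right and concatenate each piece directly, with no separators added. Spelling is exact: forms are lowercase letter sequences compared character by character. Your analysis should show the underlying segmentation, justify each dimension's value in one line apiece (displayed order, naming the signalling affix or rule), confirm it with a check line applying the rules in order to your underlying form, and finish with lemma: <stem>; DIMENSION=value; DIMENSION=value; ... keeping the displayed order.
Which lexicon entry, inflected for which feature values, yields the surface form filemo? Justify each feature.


underlying: fi-lemo-i
KEL=un - signalled by the affix -i
NUM=mi - signalled by the affix fi-
check: filemoi -> filemo
lemma: lemo; KEL=un; NUM=mi


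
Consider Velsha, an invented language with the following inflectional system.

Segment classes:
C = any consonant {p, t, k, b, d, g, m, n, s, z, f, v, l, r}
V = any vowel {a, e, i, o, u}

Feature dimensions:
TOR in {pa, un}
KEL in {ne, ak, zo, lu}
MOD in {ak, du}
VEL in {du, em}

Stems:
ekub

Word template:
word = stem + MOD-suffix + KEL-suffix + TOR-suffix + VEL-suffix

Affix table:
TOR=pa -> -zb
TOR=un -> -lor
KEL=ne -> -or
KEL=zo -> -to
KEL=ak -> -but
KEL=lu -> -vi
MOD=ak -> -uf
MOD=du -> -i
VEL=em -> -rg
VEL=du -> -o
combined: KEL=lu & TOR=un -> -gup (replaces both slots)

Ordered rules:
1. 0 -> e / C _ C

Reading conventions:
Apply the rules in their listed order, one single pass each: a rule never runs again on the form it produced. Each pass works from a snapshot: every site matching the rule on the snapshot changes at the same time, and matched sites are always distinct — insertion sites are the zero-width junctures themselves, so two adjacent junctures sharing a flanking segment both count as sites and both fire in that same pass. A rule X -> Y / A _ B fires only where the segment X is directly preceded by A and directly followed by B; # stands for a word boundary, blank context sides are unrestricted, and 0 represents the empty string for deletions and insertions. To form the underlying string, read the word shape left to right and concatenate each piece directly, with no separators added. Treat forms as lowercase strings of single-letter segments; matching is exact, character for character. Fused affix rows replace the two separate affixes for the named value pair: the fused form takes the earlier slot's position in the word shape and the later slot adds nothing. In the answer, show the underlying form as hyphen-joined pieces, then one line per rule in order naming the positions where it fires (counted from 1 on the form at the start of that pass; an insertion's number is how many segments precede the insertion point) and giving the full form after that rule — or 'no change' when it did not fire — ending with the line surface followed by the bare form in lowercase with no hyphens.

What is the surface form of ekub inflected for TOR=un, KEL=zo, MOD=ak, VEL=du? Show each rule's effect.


underlying: ekub-uf-to-lor-o
1. 0 -> e / C _ C: inserts after position(s) 6: ekubufetoloro
surface: ekubufetoloro


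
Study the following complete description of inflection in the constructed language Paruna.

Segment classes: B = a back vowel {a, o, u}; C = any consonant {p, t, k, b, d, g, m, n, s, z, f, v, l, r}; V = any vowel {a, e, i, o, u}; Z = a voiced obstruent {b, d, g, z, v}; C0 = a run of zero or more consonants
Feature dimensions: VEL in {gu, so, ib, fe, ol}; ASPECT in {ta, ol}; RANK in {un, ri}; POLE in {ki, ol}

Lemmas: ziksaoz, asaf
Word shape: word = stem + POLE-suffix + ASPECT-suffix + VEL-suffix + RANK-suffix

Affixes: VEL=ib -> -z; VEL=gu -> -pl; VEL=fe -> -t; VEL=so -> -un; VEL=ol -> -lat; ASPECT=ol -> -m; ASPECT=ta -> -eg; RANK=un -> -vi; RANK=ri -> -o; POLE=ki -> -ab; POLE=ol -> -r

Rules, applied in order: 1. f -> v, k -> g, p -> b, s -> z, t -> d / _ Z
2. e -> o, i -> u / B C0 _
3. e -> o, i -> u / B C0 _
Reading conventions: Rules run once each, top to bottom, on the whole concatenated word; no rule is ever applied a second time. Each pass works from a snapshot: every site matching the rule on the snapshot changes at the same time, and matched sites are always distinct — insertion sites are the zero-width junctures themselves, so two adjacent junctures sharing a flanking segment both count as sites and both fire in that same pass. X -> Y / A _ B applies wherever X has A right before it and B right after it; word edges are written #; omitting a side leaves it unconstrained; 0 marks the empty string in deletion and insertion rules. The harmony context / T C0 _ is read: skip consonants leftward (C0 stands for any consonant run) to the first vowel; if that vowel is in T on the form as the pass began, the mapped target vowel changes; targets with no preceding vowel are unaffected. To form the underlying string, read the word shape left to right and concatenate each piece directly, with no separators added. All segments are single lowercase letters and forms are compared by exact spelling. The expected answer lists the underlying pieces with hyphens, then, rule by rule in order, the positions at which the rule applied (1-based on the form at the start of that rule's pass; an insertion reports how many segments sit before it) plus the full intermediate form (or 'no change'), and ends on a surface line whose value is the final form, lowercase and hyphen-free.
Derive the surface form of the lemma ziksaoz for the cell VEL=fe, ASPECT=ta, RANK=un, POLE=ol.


underlying: ziksaoz-r-eg-t-vi
1. f -> v, k -> g, p -> b, s -> z, t -> d / _ Z: fires at position(s) 11: ziksaozregdvi
2. e -> o, i -> u / B C0 _: fires at position(s) 9: ziksaozrogdvi
3. e -> o, i -> u / B C0 _: fires at position(s) 13: ziksaozrogdvu
surface: ziksaozrogdvu


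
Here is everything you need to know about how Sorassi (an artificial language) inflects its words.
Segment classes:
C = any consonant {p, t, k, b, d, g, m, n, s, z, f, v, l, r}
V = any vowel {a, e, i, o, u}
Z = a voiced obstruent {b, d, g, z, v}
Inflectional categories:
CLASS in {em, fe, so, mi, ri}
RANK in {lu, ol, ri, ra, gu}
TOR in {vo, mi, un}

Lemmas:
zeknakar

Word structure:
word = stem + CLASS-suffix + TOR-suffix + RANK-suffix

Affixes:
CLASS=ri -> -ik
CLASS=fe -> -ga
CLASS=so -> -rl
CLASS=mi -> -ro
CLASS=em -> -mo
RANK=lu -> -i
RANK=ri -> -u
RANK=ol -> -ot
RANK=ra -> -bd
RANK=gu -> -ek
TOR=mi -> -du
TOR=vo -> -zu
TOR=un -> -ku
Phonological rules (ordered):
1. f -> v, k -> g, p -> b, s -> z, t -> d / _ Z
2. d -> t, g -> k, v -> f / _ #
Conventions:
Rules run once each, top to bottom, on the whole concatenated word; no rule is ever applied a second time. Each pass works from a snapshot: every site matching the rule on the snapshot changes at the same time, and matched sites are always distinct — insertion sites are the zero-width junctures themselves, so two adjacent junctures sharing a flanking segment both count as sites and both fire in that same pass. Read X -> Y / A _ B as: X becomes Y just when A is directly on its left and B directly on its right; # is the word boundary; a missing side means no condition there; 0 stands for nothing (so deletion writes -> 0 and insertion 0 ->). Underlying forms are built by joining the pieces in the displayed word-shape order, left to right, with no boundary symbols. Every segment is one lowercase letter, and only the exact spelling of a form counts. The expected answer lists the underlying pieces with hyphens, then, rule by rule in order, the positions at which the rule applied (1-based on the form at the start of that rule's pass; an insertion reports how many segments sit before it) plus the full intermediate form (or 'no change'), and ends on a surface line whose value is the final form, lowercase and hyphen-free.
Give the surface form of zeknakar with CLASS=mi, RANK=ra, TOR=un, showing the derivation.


underlying: zeknakar-ro-ku-bd
1. f -> v, k -> g, p -> b, s -> z, t -> d / _ Z: no change
2. d -> t, g -> k, v -> f / _ #: fires at position(s) 14: zeknakarrokubt
surface: zeknakarrokubt


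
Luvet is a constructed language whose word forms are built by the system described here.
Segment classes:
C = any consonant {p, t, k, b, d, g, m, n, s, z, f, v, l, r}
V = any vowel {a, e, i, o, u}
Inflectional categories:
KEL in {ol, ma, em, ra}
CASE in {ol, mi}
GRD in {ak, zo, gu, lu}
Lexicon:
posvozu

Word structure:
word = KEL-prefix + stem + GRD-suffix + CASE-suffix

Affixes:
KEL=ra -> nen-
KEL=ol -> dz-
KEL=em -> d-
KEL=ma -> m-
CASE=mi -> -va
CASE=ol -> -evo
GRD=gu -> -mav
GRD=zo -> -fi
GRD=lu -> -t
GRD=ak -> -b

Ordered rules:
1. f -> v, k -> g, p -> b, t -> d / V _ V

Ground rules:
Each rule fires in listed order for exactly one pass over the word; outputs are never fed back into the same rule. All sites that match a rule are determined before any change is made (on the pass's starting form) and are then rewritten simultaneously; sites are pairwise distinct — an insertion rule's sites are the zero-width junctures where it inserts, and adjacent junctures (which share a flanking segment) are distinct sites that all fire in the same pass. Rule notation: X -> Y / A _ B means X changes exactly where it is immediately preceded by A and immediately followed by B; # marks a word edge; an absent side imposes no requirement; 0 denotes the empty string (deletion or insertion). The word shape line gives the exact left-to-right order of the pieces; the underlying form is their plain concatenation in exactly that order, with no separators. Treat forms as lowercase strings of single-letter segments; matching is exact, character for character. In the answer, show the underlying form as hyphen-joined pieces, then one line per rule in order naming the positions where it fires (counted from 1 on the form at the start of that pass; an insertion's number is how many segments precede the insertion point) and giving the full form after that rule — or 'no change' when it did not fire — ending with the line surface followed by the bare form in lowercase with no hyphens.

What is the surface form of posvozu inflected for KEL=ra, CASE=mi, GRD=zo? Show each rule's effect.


underlying: nen-posvozu-fi-va
1. f -> v, k -> g, p -> b, t -> d / V _ V: fires at position(s) 11: nenposvozuviva
surface: nenposvozuviva


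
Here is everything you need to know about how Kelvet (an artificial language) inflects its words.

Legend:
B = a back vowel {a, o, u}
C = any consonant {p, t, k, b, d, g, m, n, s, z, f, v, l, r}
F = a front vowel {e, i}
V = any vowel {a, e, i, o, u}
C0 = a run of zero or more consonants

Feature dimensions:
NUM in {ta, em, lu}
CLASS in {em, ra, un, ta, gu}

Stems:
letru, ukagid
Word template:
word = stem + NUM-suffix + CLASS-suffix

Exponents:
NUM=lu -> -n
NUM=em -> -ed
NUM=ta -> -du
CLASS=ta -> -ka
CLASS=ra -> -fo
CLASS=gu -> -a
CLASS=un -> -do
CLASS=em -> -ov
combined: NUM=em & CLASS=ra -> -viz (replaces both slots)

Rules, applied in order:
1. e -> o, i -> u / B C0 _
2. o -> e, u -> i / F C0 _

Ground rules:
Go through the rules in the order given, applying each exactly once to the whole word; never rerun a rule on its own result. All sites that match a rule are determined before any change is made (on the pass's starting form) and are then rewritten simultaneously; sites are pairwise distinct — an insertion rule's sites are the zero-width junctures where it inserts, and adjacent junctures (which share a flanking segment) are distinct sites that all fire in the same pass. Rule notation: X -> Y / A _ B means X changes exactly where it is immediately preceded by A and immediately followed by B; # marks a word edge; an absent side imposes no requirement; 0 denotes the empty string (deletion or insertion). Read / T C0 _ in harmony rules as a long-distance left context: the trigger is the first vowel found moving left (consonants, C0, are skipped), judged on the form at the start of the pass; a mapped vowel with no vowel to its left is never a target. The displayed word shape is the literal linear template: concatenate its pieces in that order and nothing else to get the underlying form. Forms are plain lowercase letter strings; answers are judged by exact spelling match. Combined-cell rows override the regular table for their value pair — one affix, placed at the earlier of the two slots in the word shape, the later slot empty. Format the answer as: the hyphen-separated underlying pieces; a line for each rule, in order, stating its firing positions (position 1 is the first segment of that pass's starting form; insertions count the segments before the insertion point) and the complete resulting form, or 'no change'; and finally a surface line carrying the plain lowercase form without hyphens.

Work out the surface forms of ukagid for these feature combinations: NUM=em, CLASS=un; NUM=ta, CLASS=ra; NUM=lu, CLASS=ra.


cell NUM=em, CLASS=un:
underlying: ukagid-ed-do
1. e -> o, i -> u / B C0 _: fires at position(s) 5: ukagudeddo
2. o -> e, u -> i / F C0 _: fires at position(s) 10: ukagudedde
surface: ukagudedde

cell NUM=ta, CLASS=ra:
underlying: ukagid-du-fo
1. e -> o, i -> u / B C0 _: fires at position(s) 5: ukaguddufo
2. o -> e, u -> i / F C0 _: no change
surface: ukaguddufo

cell NUM=lu, CLASS=ra:
underlying: ukagid-n-fo
1. e -> o, i -> u / B C0 _: fires at position(s) 5: ukagudnfo
2. o -> e, u -> i / F C0 _: no change
surface: ukagudnfo


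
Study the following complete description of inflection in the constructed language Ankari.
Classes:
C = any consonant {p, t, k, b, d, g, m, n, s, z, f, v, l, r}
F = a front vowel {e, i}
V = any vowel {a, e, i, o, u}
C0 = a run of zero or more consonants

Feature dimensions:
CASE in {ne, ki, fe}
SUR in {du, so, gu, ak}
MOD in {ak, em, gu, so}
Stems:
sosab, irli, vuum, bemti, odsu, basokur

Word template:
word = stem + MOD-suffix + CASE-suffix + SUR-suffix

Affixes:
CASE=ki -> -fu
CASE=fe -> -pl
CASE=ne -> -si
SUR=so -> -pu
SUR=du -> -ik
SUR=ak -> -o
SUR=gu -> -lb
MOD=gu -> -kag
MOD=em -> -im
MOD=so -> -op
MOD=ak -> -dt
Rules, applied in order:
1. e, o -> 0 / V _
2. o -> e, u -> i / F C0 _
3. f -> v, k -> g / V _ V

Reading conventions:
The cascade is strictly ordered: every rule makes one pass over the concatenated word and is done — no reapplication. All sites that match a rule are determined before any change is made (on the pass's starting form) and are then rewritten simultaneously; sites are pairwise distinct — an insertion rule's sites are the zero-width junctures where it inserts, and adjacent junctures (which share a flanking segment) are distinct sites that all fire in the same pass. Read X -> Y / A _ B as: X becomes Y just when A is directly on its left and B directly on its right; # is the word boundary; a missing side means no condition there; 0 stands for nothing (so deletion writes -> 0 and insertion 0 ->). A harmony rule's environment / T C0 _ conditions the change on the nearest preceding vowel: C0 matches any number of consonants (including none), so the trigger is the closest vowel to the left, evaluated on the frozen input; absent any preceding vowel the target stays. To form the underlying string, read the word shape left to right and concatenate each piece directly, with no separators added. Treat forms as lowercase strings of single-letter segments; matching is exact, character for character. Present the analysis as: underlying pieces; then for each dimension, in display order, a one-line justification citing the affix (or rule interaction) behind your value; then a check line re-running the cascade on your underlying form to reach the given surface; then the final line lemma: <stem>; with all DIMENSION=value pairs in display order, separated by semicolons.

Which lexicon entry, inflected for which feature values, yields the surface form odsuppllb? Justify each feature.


underlying: odsu-op-pl-lb
CASE=fe - signalled by the affix -pl
SUR=gu - signalled by the affix -lb
MOD=so - signalled by the affix -op
check: odsuoppllb -> odsuppllb -> odsuppllb -> odsuppllb
lemma: odsu; CASE=fe; SUR=gu; MOD=so


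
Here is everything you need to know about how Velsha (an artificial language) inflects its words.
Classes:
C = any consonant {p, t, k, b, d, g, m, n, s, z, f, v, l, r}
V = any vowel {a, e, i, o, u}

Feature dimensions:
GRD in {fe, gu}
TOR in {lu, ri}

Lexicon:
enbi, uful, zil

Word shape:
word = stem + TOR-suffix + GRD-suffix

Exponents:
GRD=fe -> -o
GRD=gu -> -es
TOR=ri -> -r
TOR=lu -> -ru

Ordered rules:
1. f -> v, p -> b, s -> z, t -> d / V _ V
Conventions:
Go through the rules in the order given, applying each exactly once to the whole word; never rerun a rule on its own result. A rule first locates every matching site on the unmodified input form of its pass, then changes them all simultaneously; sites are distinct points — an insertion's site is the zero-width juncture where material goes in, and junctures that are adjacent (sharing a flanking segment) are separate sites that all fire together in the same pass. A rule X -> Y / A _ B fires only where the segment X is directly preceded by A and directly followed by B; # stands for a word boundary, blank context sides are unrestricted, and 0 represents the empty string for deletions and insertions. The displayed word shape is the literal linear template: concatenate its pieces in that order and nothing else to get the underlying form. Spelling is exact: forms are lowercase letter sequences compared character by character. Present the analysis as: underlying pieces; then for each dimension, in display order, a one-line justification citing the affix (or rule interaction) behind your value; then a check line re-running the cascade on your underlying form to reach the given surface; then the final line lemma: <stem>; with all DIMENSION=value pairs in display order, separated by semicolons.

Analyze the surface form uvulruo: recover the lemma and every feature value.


underlying: uful-ru-o
GRD=fe - signalled by the affix -o
TOR=lu - signalled by the affix -ru
check: ufulruo -> uvulruo
lemma: uful; GRD=fe; TOR=lu


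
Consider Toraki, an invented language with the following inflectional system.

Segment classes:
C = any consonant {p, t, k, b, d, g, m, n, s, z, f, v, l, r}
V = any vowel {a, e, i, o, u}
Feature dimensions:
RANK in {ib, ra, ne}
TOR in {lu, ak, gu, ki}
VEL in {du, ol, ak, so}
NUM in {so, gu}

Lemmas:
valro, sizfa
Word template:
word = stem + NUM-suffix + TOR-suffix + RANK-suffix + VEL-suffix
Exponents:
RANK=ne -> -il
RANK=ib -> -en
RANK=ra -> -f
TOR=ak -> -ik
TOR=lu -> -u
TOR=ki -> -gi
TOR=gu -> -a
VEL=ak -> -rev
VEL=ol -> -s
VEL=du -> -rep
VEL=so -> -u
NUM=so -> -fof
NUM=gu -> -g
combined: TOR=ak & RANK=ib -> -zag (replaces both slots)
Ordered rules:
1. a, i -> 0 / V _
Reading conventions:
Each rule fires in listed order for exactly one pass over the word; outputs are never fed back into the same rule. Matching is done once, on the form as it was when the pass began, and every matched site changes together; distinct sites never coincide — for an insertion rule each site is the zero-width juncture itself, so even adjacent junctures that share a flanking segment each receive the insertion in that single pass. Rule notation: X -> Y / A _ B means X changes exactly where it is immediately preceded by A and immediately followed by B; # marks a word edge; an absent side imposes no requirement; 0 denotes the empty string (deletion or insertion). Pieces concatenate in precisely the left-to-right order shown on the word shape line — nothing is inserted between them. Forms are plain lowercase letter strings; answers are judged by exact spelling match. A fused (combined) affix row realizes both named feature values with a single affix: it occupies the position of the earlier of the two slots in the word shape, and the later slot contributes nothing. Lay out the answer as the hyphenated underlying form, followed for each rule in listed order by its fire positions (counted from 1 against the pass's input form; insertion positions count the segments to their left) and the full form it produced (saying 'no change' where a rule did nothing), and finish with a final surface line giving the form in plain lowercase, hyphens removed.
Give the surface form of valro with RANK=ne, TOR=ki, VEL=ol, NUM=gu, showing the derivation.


underlying: valro-g-gi-il-s
1. a, i -> 0 / V _: fires at position(s) 9: valroggils
surface: valroggils


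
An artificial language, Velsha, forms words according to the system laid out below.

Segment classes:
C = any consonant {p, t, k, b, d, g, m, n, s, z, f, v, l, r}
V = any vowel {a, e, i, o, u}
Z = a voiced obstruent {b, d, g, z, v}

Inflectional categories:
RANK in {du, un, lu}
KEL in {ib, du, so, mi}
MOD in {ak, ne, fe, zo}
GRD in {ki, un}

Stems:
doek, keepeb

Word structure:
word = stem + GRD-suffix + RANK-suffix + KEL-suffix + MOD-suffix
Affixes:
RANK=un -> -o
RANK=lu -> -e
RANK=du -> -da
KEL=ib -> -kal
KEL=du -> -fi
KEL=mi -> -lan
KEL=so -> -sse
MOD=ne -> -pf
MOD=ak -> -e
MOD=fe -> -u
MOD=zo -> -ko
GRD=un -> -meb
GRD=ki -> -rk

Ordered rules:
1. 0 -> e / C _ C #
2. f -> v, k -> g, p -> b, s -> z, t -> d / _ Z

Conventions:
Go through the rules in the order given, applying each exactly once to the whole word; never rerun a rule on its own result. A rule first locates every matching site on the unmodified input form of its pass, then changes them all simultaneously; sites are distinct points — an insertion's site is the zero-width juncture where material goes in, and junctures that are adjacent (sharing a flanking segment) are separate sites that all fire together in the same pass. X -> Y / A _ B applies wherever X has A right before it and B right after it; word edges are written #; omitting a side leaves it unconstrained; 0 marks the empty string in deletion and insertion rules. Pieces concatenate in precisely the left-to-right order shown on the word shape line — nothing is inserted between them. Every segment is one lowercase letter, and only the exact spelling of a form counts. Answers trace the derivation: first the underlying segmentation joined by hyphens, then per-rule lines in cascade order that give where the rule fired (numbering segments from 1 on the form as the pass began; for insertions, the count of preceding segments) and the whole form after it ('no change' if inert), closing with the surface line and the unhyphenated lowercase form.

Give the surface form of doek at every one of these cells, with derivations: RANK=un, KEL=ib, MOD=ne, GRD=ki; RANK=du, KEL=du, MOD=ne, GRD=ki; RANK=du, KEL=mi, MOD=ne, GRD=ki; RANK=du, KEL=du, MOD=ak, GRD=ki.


cell RANK=un, KEL=ib, MOD=ne, GRD=ki:
underlying: doek-rk-o-kal-pf
1. 0 -> e / C _ C #: inserts after position(s) 11: doekrkokalpef
2. f -> v, k -> g, p -> b, s -> z, t -> d / _ Z: no change
surface: doekrkokalpef

cell RANK=du, KEL=du, MOD=ne, GRD=ki:
underlying: doek-rk-da-fi-pf
1. 0 -> e / C _ C #: inserts after position(s) 11: doekrkdafipef
2. f -> v, k -> g, p -> b, s -> z, t -> d / _ Z: fires at position(s) 6: doekrgdafipef
surface: doekrgdafipef

cell RANK=du, KEL=mi, MOD=ne, GRD=ki:
underlying: doek-rk-da-lan-pf
1. 0 -> e / C _ C #: inserts after position(s) 12: doekrkdalanpef
2. f -> v, k -> g, p -> b, s -> z, t -> d / _ Z: fires at position(s) 6: doekrgdalanpef
surface: doekrgdalanpef

cell RANK=du, KEL=du, MOD=ak, GRD=ki:
underlying: doek-rk-da-fi-e
1. 0 -> e / C _ C #: no change
2. f -> v, k -> g, p -> b, s -> z, t -> d / _ Z: fires at position(s) 6: doekrgdafie
surface: doekrgdafie


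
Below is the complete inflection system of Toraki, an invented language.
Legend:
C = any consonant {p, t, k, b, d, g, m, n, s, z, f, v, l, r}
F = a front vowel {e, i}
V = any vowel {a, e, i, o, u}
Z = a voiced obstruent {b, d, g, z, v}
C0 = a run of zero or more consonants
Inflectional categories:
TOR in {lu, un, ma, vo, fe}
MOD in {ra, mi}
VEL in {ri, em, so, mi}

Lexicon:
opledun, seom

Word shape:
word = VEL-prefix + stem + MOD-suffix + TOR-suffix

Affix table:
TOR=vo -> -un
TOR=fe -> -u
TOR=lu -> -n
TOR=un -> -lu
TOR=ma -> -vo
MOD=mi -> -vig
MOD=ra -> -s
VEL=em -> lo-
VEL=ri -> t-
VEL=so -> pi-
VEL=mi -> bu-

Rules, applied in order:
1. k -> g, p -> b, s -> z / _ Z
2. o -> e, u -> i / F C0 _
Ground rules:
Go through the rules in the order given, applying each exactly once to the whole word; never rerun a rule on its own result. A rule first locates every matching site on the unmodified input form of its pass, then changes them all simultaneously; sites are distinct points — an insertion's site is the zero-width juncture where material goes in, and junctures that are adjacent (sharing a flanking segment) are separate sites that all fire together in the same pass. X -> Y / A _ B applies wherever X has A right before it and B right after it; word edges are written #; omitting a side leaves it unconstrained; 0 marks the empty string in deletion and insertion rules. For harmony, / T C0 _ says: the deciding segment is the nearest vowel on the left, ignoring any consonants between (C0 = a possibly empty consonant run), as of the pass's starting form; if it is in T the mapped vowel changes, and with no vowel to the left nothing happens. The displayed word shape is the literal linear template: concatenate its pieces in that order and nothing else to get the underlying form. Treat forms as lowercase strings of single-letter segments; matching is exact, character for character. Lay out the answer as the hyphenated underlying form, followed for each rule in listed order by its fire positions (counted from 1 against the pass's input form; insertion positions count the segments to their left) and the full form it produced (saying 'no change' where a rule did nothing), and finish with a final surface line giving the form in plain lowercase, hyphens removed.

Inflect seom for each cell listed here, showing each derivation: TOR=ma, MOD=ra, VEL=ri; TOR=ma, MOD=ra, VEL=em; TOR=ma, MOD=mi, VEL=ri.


cell TOR=ma, MOD=ra, VEL=ri:
underlying: t-seom-s-vo
1. k -> g, p -> b, s -> z / _ Z: fires at position(s) 6: tseomzvo
2. o -> e, u -> i / F C0 _: fires at position(s) 4: tseemzvo
surface: tseemzvo

cell TOR=ma, MOD=ra, VEL=em:
underlying: lo-seom-s-vo
1. k -> g, p -> b, s -> z / _ Z: fires at position(s) 7: loseomzvo
2. o -> e, u -> i / F C0 _: fires at position(s) 5: loseemzvo
surface: loseemzvo

cell TOR=ma, MOD=mi, VEL=ri:
underlying: t-seom-vig-vo
1. k -> g, p -> b, s -> z / _ Z: no change
2. o -> e, u -> i / F C0 _: fires at position(s) 4, 10: tseemvigve
surface: tseemvigve


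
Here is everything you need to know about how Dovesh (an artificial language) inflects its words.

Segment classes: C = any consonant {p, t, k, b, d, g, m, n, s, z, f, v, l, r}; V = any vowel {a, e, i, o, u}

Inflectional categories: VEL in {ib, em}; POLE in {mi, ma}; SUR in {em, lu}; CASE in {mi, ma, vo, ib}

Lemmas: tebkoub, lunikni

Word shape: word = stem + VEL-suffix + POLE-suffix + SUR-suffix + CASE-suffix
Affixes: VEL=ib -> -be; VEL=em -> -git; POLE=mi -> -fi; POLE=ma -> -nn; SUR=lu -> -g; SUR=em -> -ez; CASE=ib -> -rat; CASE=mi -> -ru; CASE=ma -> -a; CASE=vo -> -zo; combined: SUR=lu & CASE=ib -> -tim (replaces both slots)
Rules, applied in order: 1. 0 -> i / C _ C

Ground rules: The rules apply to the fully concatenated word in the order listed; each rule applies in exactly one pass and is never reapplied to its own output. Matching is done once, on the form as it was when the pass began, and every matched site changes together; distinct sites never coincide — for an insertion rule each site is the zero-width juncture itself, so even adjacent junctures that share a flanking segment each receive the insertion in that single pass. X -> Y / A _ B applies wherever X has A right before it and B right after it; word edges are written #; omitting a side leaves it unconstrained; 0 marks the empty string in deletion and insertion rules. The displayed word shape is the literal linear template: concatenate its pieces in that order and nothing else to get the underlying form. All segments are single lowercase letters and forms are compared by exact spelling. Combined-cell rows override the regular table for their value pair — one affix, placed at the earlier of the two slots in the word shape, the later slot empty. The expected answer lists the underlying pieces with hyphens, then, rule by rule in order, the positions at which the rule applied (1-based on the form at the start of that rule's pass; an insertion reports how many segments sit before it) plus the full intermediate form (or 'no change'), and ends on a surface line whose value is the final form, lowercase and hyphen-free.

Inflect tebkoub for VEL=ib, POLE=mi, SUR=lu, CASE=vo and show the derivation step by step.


underlying: tebkoub-be-fi-g-zo
1. 0 -> i / C _ C: inserts after position(s) 3, 7, 12: tebikoubibefigizo
surface: tebikoubibefigizo


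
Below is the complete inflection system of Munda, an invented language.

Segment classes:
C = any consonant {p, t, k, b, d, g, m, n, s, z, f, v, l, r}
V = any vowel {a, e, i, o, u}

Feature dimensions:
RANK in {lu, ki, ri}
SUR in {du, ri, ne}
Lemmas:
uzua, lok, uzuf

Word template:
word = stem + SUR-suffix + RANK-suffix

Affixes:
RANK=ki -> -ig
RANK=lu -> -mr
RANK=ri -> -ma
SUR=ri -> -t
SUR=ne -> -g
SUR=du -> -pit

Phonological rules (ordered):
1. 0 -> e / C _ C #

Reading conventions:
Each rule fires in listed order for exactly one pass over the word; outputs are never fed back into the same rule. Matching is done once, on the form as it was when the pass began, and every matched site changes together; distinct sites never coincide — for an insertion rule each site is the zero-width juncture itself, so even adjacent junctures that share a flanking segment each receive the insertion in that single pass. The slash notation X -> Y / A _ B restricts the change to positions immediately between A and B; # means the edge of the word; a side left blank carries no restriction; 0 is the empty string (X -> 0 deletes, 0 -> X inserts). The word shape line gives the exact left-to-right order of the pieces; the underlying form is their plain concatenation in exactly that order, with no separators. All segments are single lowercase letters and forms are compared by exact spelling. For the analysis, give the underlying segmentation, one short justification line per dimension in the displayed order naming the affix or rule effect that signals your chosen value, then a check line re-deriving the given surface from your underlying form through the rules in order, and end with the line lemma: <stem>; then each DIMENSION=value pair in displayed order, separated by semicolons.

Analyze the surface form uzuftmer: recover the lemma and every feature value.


underlying: uzuf-t-mr
RANK=lu - signalled by the affix -mr
SUR=ri - signalled by the affix -t
check: uzuftmr -> uzuftmer
lemma: uzuf; RANK=lu; SUR=ri


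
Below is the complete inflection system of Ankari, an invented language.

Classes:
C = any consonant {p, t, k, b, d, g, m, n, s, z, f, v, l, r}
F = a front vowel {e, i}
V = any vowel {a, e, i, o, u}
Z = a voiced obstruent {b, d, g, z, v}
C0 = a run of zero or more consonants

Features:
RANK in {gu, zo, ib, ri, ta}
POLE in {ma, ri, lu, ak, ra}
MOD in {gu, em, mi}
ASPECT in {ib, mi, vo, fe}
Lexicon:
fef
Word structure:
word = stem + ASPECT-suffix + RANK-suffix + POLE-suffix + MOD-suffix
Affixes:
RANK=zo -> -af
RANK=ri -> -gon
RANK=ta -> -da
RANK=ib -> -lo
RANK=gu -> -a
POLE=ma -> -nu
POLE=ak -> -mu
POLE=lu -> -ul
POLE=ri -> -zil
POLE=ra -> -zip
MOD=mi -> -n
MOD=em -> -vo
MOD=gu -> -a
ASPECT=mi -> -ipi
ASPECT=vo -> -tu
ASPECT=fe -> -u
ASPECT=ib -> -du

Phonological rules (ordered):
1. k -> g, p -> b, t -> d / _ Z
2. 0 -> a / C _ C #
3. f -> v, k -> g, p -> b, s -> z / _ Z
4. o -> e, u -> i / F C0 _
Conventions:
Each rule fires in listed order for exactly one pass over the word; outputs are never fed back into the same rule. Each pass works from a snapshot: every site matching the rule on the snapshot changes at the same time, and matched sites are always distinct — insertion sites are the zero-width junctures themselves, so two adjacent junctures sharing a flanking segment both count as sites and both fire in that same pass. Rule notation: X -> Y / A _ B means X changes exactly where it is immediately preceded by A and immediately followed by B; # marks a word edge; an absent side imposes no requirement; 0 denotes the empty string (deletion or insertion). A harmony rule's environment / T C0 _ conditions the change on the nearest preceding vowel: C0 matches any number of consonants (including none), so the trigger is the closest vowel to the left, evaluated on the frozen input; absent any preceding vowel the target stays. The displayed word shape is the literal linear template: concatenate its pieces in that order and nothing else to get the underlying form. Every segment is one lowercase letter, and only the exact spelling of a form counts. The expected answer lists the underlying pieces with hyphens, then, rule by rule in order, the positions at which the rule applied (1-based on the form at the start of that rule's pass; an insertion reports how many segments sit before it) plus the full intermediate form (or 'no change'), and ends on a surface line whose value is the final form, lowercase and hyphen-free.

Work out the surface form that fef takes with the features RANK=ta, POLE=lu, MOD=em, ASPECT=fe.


underlying: fef-u-da-ul-vo
1. k -> g, p -> b, t -> d / _ Z: no change
2. 0 -> a / C _ C #: no change
3. f -> v, k -> g, p -> b, s -> z / _ Z: no change
4. o -> e, u -> i / F C0 _: fires at position(s) 4: fefidaulvo
surface: fefidaulvo


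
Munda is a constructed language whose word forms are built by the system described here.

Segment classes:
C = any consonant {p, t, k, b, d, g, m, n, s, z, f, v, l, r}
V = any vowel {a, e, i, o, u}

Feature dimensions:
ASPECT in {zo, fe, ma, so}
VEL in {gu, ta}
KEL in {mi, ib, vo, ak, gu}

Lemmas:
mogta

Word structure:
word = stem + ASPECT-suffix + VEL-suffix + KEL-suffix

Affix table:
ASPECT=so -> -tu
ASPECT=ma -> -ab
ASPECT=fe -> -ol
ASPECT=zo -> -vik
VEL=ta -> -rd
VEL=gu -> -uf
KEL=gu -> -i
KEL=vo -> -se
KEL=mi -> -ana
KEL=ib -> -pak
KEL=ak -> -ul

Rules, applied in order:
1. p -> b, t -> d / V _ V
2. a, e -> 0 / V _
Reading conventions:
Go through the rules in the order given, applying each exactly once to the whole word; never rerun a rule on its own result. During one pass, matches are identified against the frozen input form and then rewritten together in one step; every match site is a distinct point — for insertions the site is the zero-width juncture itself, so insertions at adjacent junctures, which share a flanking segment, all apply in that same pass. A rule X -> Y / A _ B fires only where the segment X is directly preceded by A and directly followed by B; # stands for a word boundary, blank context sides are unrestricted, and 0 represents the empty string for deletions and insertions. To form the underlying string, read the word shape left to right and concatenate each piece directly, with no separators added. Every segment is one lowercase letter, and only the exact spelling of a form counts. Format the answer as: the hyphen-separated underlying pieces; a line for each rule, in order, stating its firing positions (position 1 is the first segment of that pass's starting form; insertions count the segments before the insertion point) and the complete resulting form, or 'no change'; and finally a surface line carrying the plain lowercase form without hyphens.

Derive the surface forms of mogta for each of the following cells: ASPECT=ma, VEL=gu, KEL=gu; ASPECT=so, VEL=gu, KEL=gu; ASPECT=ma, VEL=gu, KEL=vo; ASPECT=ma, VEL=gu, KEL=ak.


cell ASPECT=ma, VEL=gu, KEL=gu:
underlying: mogta-ab-uf-i
1. p -> b, t -> d / V _ V: no change
2. a, e -> 0 / V _: fires at position(s) 6: mogtabufi
surface: mogtabufi

cell ASPECT=so, VEL=gu, KEL=gu:
underlying: mogta-tu-uf-i
1. p -> b, t -> d / V _ V: fires at position(s) 6: mogtaduufi
2. a, e -> 0 / V _: no change
surface: mogtaduufi

cell ASPECT=ma, VEL=gu, KEL=vo:
underlying: mogta-ab-uf-se
1. p -> b, t -> d / V _ V: no change
2. a, e -> 0 / V _: fires at position(s) 6: mogtabufse
surface: mogtabufse

cell ASPECT=ma, VEL=gu, KEL=ak:
underlying: mogta-ab-uf-ul
1. p -> b, t -> d / V _ V: no change
2. a, e -> 0 / V _: fires at position(s) 6: mogtabuful
surface: mogtabuful
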